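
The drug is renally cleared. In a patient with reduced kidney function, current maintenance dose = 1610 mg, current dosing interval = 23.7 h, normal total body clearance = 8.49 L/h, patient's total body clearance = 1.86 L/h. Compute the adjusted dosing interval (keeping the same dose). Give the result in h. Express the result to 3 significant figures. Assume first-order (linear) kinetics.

To keep the same average steady-state level, dosing rate must scale with clearance.
CL ratio = 1.86 / 8.49 = 0.2191
New interval (same dose) = 23.7 / 0.2191 = 108.2 h

108 h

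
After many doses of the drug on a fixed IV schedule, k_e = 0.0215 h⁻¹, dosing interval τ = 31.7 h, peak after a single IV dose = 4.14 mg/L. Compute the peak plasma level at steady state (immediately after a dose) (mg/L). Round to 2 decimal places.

e^(−kτ) = e^(−0.02150 × 31.7) = 0.5058
Accumulation ratio R = 1 / (1 − e^(−kτ)) = 1 / (1 − 0.5058) = 2.023
Steady-state peak = C₀ × R = 4.14 × 2.023 = 8.375 mg/L

8.38 mg/L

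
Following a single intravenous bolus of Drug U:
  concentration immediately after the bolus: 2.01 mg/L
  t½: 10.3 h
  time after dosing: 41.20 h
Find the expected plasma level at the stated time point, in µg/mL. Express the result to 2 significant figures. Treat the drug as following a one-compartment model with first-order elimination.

k = ln2 / t½ = 0.693147 / 10.3 = 0.06730 h⁻¹
t / t½ = 41.20 / 10.3 = 4 half-lives
C = C₀ × (1/2)^4 = 2.010 × 0.06250 = 0.1256 mg/L
(0.1256 mg/L = 0.1256 µg/mL)

0.13 µg/mL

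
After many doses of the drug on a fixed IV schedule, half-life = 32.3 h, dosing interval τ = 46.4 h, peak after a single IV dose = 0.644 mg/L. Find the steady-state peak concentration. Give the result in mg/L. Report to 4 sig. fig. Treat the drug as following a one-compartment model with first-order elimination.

1.021 mg/L

k = ln2 / t½ = 0.693147 / 32.3 = 0.02146 h⁻¹
e^(−kτ) = e^(−0.02146 × 46.4) = 0.3694
Accumulation ratio R = 1 / (1 − e^(−kτ)) = 1 / (1 − 0.3694) = 1.586
Steady-state peak = C₀ × R = 0.644 × 1.586 = 1.021 mg/L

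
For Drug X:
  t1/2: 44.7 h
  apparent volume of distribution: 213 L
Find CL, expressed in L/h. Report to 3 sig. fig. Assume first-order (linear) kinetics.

3.30 L/h

k = ln2 / t½ = 0.693147 / 44.7 = 0.01551 h⁻¹
CL = k × Vd = 0.01551 × 213 = 3.304 L/h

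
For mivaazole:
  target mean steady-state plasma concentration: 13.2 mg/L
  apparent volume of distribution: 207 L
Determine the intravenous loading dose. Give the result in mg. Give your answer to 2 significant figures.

2700 mg

LD = Css × Vd = 13.2 × 207 = 2732 mg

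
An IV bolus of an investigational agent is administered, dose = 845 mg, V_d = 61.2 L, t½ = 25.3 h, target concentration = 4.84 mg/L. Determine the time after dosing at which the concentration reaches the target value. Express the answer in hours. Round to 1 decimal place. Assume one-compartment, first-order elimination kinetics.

C₀ = Dose / Vd = 845.0 / 61.2 = 13.81 mg/L
k = ln2 / t½ = 0.693147 / 25.3 = 0.02740 h⁻¹
t = ln(C₀ / C) / k = ln(13.81 / 4.84) / 0.02740
  = ln(2.853) / 0.02740 = 1.048 / 0.02740 = 38.25 h

38.3 h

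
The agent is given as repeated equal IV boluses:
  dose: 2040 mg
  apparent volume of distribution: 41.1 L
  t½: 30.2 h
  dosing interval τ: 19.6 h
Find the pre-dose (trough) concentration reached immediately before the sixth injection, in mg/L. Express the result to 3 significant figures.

78.2 mg/L

C₀ per dose = Dose / Vd = 2040 / 41.1 = 49.64 mg/L
k = ln2 / t½ = 0.693147 / 30.2 = 0.02295 h⁻¹
Fraction remaining after one interval: r = e^(−kτ) = e^(−0.02295 × 19.6) = 0.6377
Before dose 6, 5 doses have been given (aged 1τ, 2τ, 3τ, 4τ, 5τ).
C_trough = C₀ × (r + r² + … + r^5) = C₀ × r(1−r^5)/(1−r)
        = 49.64 × 0.6377 × (1 − 0.1055) / (1 − 0.6377) = 78.16 mg/L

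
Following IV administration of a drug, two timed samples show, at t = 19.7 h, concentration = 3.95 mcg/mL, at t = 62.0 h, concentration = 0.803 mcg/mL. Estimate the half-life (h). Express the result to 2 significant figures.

k = ln(C₁/C₂) / (t₂ − t₁) = ln(3.95/0.803) / (62.0 − 19.7)
  = 1.593 / 42.30 = 0.03766 h⁻¹
t½ = ln2 / k = 0.693147 / 0.03766 = 18.41 h

18 h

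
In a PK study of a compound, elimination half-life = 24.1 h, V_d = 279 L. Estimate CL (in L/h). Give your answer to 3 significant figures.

8.02 L/h

k = ln2 / t½ = 0.693147 / 24.1 = 0.02876 h⁻¹
CL = k × Vd = 0.02876 × 279 = 8.024 L/h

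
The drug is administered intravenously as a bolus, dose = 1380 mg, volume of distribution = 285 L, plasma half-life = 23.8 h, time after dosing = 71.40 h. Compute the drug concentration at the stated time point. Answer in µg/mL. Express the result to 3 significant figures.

C₀ = Dose / Vd = 1380 / 285 = 4.842 mg/L
k = ln2 / t½ = 0.693147 / 23.8 = 0.02912 h⁻¹
t / t½ = 71.40 / 23.8 = 3 half-lives
C = C₀ × (1/2)^3 = 4.842 × 0.1250 = 0.6053 mg/L
(0.6053 mg/L = 0.6053 µg/mL)

0.605 µg/mL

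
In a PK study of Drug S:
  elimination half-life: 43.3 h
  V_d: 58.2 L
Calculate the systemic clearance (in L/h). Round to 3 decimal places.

k = ln2 / t½ = 0.693147 / 43.3 = 0.01601 h⁻¹
CL = k × Vd = 0.01601 × 58.2 = 0.9318 L/h

0.932 L/h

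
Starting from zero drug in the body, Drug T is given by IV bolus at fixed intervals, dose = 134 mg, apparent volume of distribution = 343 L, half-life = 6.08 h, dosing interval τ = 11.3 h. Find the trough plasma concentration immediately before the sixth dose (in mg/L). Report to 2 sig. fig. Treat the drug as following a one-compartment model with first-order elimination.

C₀ per dose = Dose / Vd = 134 / 343 = 0.3907 mg/L
k = ln2 / t½ = 0.693147 / 6.08 = 0.1140 h⁻¹
Fraction remaining after one interval: r = e^(−kτ) = e^(−0.1140 × 11.3) = 0.2758
Before dose 6, 5 doses have been given (aged 1τ, 2τ, 3τ, 4τ, 5τ).
C_trough = C₀ × (r + r² + … + r^5) = C₀ × r(1−r^5)/(1−r)
        = 0.3907 × 0.2758 × (1 − 0.001596) / (1 − 0.2758) = 0.1486 mg/L

0.15 mg/L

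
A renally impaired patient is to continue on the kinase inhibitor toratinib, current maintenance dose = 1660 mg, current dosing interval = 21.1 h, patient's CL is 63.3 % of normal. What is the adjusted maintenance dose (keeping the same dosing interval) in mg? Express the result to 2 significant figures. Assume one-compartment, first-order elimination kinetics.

1100 mg

To keep the same average steady-state level, dosing rate must scale with clearance.
CL ratio = 63.3 / 100 = 0.6330
New dose (same interval) = 1660 × 0.6330 = 1051 mg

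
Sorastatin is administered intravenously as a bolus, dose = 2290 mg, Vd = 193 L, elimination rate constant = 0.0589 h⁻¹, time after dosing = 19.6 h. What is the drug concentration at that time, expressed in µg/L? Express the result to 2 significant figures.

C₀ = Dose / Vd = 2290 / 193 = 11.87 mg/L
C = C₀ · e^(−k·t) = 11.87 × e^(−0.05890 × 19.6)
  = 11.87 × 0.3152 = 3.741 mg/L
Convert: 3.741 mg/L × 1000 = 3741 µg/L

3700 µg/L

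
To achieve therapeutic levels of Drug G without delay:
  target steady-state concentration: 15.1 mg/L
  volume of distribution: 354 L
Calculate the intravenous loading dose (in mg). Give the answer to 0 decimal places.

5345 mg

LD = Css × Vd = 15.1 × 354 = 5345 mg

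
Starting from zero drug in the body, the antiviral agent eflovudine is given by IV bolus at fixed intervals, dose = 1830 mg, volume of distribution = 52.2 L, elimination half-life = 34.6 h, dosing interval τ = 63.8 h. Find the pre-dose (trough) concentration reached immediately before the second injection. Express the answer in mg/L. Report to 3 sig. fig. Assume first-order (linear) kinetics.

9.77 mg/L

C₀ per dose = Dose / Vd = 1830 / 52.2 = 35.06 mg/L
k = ln2 / t½ = 0.693147 / 34.6 = 0.02003 h⁻¹
Fraction remaining after one interval: r = e^(−kτ) = e^(−0.02003 × 63.8) = 0.2786
Before dose 2, 1 dose has been given (aged 1τ).
C_trough = C₀ × r = 35.06 × 0.2786 = 9.768 mg/L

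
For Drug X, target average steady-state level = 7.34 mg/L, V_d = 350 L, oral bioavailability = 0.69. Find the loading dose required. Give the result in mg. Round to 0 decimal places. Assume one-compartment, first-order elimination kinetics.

LD = Css × Vd / F = 7.34 × 350 / 0.69 = 3723 mg

3723 mg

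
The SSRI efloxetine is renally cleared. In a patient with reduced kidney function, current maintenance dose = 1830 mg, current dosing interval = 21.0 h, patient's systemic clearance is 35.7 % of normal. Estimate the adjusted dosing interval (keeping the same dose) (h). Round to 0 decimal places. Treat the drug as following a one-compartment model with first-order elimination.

To keep the same average steady-state level, dosing rate must scale with clearance.
CL ratio = 35.7 / 100 = 0.3570
New interval (same dose) = 21.0 / 0.3570 = 58.82 h

59 h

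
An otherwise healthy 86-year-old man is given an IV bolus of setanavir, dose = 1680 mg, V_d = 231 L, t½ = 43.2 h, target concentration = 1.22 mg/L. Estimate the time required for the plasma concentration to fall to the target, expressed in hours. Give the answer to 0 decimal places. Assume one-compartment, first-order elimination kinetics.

111 h

C₀ = Dose / Vd = 1680 / 231 = 7.273 mg/L
k = ln2 / t½ = 0.693147 / 43.2 = 0.01605 h⁻¹
t = ln(C₀ / C) / k = ln(7.273 / 1.22) / 0.01605
  = ln(5.961) / 0.01605 = 1.785 / 0.01605 = 111.2 h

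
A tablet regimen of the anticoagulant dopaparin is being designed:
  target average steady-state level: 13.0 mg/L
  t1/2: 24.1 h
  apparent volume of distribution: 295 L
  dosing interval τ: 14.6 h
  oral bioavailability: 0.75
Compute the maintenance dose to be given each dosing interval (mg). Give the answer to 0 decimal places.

2147 mg

k = ln2 / t½ = 0.693147 / 24.1 = 0.02876 h⁻¹
CL = k × Vd = 0.02876 × 295 = 8.484 L/h
At steady state, F × (Dose/τ) = Css × CL.
Dose = Css × CL × τ / F = 13.0 × 8.484 × 14.6 / 0.75 = 2147 mg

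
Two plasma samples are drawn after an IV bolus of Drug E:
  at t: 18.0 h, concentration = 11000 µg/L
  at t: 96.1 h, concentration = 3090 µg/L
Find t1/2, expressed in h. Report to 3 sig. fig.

k = ln(C₁/C₂) / (t₂ − t₁) = ln(11000/3090) / (96.1 − 18.0)
  = 1.270 / 78.10 = 0.01626 h⁻¹
t½ = ln2 / k = 0.693147 / 0.01626 = 42.63 h

42.6 h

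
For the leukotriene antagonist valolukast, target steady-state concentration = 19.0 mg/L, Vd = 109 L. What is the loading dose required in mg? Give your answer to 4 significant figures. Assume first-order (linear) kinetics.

LD = Css × Vd = 19.0 × 109 = 2071 mg

2071 mg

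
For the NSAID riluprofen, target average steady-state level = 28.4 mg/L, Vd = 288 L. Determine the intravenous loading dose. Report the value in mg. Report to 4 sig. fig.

LD = Css × Vd = 28.4 × 288 = 8179 mg

8179 mg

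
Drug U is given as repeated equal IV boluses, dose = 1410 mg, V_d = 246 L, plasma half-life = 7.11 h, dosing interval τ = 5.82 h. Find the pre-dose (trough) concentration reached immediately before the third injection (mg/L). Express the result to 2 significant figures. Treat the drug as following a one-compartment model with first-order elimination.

C₀ per dose = Dose / Vd = 1410 / 246 = 5.732 mg/L
k = ln2 / t½ = 0.693147 / 7.11 = 0.09749 h⁻¹
Fraction remaining after one interval: r = e^(−kτ) = e^(−0.09749 × 5.82) = 0.5670
Before dose 3, 2 doses have been given (aged 1τ, 2τ).
C_trough = C₀ × (r + r²) = 5.732 × (0.5670 + 0.3215) = 5.093 mg/L

5.1 mg/L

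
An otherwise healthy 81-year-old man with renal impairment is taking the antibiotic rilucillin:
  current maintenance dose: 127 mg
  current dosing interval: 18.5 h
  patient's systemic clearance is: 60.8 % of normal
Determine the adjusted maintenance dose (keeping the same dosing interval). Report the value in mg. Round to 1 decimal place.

77.2 mg

To keep the same average steady-state level, dosing rate must scale with clearance.
CL ratio = 60.8 / 100 = 0.6080
New dose (same interval) = 127 × 0.6080 = 77.22 mg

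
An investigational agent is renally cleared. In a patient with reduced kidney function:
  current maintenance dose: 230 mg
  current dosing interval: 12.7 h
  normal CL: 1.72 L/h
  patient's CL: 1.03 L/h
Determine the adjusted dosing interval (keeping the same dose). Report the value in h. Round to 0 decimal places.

21 h

To keep the same average steady-state level, dosing rate must scale with clearance.
CL ratio = 1.03 / 1.72 = 0.5988
New interval (same dose) = 12.7 / 0.5988 = 21.21 h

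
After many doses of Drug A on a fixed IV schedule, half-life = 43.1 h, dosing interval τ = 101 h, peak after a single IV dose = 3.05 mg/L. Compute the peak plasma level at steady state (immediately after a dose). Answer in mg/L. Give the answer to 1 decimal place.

k = ln2 / t½ = 0.693147 / 43.1 = 0.01608 h⁻¹
e^(−kτ) = e^(−0.01608 × 101) = 0.1971
Accumulation ratio R = 1 / (1 − e^(−kτ)) = 1 / (1 − 0.1971) = 1.245
Steady-state peak = C₀ × R = 3.05 × 1.245 = 3.797 mg/L

3.8 mg/L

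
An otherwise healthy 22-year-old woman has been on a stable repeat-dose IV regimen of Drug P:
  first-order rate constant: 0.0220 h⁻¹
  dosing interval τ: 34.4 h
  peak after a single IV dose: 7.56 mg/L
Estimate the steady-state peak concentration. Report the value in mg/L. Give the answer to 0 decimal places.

14 mg/L

e^(−kτ) = e^(−0.02200 × 34.4) = 0.4692
Accumulation ratio R = 1 / (1 − e^(−kτ)) = 1 / (1 − 0.4692) = 1.884
Steady-state peak = C₀ × R = 7.56 × 1.884 = 14.24 mg/L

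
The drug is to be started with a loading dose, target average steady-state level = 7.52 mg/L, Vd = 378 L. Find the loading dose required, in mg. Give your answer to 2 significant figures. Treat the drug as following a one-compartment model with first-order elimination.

LD = Css × Vd = 7.52 × 378 = 2843 mg

2800 mg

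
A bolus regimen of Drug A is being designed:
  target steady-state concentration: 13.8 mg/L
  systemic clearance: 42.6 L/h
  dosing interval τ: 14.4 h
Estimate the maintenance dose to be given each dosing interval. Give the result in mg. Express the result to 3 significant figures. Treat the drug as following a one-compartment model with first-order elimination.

At steady state, Dose/τ = Css × CL.
Dose = Css × CL × τ = 13.8 × 42.60 × 14.4 = 8465 mg

8470 mg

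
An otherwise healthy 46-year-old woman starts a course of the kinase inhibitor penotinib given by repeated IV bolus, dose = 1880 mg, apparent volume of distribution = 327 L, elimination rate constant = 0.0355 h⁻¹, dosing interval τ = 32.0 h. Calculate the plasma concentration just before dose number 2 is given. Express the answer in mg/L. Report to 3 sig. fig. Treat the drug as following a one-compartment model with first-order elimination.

C₀ per dose = Dose / Vd = 1880 / 327 = 5.749 mg/L
Fraction remaining after one interval: r = e^(−kτ) = e^(−0.03550 × 32.0) = 0.3211
Before dose 2, 1 dose has been given (aged 1τ).
C_trough = C₀ × r = 5.749 × 0.3211 = 1.846 mg/L

1.85 mg/L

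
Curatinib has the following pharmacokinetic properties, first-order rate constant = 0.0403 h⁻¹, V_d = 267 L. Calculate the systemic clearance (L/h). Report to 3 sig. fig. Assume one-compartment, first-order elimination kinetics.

10.8 L/h

CL = k × Vd = 0.0403 × 267 = 10.76 L/h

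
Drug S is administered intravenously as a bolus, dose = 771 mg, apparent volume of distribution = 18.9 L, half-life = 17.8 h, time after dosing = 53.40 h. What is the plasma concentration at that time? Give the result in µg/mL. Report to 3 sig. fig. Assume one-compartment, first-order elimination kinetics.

5.10 µg/mL

C₀ = Dose / Vd = 771.0 / 18.9 = 40.79 mg/L
k = ln2 / t½ = 0.693147 / 17.8 = 0.03894 h⁻¹
t / t½ = 53.40 / 17.8 = 3 half-lives
C = C₀ × (1/2)^3 = 40.79 × 0.1250 = 5.099 mg/L
(5.099 mg/L = 5.099 µg/mL)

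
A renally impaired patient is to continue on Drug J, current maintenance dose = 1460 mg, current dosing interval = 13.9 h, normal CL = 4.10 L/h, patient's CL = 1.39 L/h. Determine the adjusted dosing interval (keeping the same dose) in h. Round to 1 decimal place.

To keep the same average steady-state level, dosing rate must scale with clearance.
CL ratio = 1.39 / 4.10 = 0.3390
New interval (same dose) = 13.9 / 0.3390 = 41.00 h

41.0 h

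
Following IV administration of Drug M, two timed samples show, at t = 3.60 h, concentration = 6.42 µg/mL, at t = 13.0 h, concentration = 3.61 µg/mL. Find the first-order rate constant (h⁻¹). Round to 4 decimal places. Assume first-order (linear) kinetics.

0.0612 h⁻¹

k = ln(C₁/C₂) / (t₂ − t₁) = ln(6.42/3.61) / (13.0 − 3.60)
  = 0.5757 / 9.400 = 0.06124 h⁻¹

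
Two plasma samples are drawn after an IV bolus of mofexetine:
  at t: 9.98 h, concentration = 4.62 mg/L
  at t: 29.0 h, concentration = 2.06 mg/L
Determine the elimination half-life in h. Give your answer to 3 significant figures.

16.3 h

k = ln(C₁/C₂) / (t₂ − t₁) = ln(4.62/2.06) / (29.0 − 9.98)
  = 0.8077 / 19.02 = 0.04247 h⁻¹
t½ = ln2 / k = 0.693147 / 0.04247 = 16.32 h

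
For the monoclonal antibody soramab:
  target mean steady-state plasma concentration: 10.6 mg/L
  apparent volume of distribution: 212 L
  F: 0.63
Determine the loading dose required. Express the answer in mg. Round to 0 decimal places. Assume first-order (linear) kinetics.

LD = Css × Vd / F = 10.6 × 212 / 0.63 = 3567 mg

3567 mg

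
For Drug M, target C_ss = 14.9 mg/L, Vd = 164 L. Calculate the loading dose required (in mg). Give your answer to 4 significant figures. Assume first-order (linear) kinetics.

2444 mg

LD = Css × Vd = 14.9 × 164 = 2444 mg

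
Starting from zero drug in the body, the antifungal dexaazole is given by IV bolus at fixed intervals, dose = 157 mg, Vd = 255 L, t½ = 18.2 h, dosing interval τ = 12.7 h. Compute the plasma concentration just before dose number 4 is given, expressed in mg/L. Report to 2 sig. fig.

0.76 mg/L

C₀ per dose = Dose / Vd = 157 / 255 = 0.6157 mg/L
k = ln2 / t½ = 0.693147 / 18.2 = 0.03809 h⁻¹
Fraction remaining after one interval: r = e^(−kτ) = e^(−0.03809 × 12.7) = 0.6165
Before dose 4, 3 doses have been given (aged 1τ, 2τ, 3τ).
C_trough = C₀ × (r + r² + … + r^3) = C₀ × r(1−r^3)/(1−r)
        = 0.6157 × 0.6165 × (1 − 0.2343) / (1 − 0.6165) = 0.7579 mg/L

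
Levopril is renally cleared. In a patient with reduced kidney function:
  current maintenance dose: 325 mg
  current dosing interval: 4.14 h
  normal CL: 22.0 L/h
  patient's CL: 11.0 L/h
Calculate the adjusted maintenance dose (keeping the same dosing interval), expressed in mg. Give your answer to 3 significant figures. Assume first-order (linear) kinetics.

163 mg

To keep the same average steady-state level, dosing rate must scale with clearance.
CL ratio = 11.0 / 22.0 = 0.5000
New dose (same interval) = 325 × 0.5000 = 162.5 mg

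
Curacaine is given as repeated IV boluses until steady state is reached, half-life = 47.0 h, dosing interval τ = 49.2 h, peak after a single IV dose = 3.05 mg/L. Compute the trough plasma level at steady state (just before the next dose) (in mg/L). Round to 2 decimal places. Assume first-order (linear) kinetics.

2.86 mg/L

k = ln2 / t½ = 0.693147 / 47.0 = 0.01475 h⁻¹
e^(−kτ) = e^(−0.01475 × 49.2) = 0.4840
Accumulation ratio R = 1 / (1 − e^(−kτ)) = 1 / (1 − 0.4840) = 1.938
Steady-state trough = C₀ × R × e^(−kτ) = 3.05 × 1.938 × 0.4840 = 2.861 mg/L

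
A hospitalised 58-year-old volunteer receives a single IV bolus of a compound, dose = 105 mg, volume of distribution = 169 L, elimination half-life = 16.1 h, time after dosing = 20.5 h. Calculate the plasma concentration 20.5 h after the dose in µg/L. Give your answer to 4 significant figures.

257.0 µg/L

C₀ = Dose / Vd = 105.0 / 169 = 0.6213 mg/L
k = ln2 / t½ = 0.693147 / 16.1 = 0.04305 h⁻¹
C = C₀ · e^(−k·t) = 0.6213 × e^(−0.04305 × 20.5)
  = 0.6213 × 0.4137 = 0.2570 mg/L
Convert: 0.2570 mg/L × 1000 = 257.0 µg/L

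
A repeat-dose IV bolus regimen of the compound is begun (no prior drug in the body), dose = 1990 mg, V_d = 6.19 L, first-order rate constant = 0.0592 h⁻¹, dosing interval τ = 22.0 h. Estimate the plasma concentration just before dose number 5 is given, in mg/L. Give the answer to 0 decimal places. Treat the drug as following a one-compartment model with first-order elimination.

C₀ per dose = Dose / Vd = 1990 / 6.19 = 321.5 mg/L
Fraction remaining after one interval: r = e^(−kτ) = e^(−0.05920 × 22.0) = 0.2719
Before dose 5, 4 doses have been given (aged 1τ, 2τ, 3τ, 4τ).
C_trough = C₀ × (r + r² + … + r^4) = C₀ × r(1−r^4)/(1−r)
        = 321.5 × 0.2719 × (1 − 0.005466) / (1 − 0.2719) = 119.4 mg/L

119 mg/L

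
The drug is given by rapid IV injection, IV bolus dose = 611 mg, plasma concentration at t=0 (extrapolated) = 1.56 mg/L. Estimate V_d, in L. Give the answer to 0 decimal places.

392 L

Vd = Dose / C₀ = 611.0 / 1.56 = 391.7 L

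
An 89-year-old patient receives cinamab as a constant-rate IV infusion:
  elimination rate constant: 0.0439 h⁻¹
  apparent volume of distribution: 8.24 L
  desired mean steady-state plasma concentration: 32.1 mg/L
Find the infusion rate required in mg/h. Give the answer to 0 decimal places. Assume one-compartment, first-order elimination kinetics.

12 mg/h

CL = k × Vd = 0.04390 × 8.24 = 0.3617 L/h
At steady state, infusion rate R₀ = Css × CL = 32.1 × 0.3617 = 11.61 mg/h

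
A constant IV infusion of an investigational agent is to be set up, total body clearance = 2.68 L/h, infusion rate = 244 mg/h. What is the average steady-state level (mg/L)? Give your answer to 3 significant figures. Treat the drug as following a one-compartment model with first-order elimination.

At steady state Css = R₀ / CL = 244 / 2.680 = 91.04 mg/L

91.0 mg/L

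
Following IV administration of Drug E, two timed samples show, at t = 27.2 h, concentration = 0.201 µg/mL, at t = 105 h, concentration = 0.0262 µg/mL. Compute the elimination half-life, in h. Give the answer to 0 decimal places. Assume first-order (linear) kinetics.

26 h

k = ln(C₁/C₂) / (t₂ − t₁) = ln(0.201/0.0262) / (105 − 27.2)
  = 2.038 / 77.80 = 0.02620 h⁻¹
t½ = ln2 / k = 0.693147 / 0.02620 = 26.46 h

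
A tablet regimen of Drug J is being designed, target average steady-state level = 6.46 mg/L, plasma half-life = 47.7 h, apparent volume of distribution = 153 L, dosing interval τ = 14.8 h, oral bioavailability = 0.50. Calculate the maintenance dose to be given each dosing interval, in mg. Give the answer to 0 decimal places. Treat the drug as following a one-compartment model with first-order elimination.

k = ln2 / t½ = 0.693147 / 47.7 = 0.01453 h⁻¹
CL = k × Vd = 0.01453 × 153 = 2.223 L/h
At steady state, F × (Dose/τ) = Css × CL.
Dose = Css × CL × τ / F = 6.46 × 2.223 × 14.8 / 0.50 = 425.1 mg

425 mg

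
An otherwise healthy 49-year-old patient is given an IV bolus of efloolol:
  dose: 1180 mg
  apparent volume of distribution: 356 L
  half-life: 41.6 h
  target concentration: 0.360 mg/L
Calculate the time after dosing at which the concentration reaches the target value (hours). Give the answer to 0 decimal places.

C₀ = Dose / Vd = 1180 / 356 = 3.315 mg/L
k = ln2 / t½ = 0.693147 / 41.6 = 0.01666 h⁻¹
t = ln(C₀ / C) / k = ln(3.315 / 0.360) / 0.01666
  = ln(9.208) / 0.01666 = 2.220 / 0.01666 = 133.3 h

133 h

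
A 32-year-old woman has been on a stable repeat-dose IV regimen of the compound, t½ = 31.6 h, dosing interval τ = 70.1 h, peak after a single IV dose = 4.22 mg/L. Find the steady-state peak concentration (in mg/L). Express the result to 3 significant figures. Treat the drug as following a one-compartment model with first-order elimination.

k = ln2 / t½ = 0.693147 / 31.6 = 0.02194 h⁻¹
e^(−kτ) = e^(−0.02194 × 70.1) = 0.2148
Accumulation ratio R = 1 / (1 − e^(−kτ)) = 1 / (1 − 0.2148) = 1.274
Steady-state peak = C₀ × R = 4.22 × 1.274 = 5.376 mg/L

5.38 mg/L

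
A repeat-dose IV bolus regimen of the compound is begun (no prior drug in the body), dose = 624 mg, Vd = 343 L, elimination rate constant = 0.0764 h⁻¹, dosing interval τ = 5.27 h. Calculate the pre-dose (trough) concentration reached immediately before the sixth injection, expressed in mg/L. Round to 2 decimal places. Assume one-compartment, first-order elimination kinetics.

3.18 mg/L

C₀ per dose = Dose / Vd = 624 / 343 = 1.819 mg/L
Fraction remaining after one interval: r = e^(−kτ) = e^(−0.07640 × 5.27) = 0.6686
Before dose 6, 5 doses have been given (aged 1τ, 2τ, 3τ, 4τ, 5τ).
C_trough = C₀ × (r + r² + … + r^5) = C₀ × r(1−r^5)/(1−r)
        = 1.819 × 0.6686 × (1 − 0.1336) / (1 − 0.6686) = 3.180 mg/L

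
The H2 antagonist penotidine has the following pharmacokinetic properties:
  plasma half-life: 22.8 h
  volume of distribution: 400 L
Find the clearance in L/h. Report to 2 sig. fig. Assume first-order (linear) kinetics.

k = ln2 / t½ = 0.693147 / 22.8 = 0.03040 h⁻¹
CL = k × Vd = 0.03040 × 400 = 12.16 L/h

12 L/h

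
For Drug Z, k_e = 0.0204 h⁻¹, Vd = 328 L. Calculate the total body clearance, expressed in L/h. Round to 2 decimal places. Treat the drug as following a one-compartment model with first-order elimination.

6.69 L/h

CL = k × Vd = 0.0204 × 328 = 6.691 L/h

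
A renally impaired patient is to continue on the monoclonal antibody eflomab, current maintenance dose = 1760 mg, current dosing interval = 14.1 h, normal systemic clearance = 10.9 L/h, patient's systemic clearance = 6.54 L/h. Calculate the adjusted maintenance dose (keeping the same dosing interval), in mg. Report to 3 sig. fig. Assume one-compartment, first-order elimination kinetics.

To keep the same average steady-state level, dosing rate must scale with clearance.
CL ratio = 6.54 / 10.9 = 0.6000
New dose (same interval) = 1760 × 0.6000 = 1056 mg

1060 mg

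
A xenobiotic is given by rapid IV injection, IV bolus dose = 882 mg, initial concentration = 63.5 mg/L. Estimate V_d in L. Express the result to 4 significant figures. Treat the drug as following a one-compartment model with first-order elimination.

13.89 L

Vd = Dose / C₀ = 882.0 / 63.5 = 13.89 L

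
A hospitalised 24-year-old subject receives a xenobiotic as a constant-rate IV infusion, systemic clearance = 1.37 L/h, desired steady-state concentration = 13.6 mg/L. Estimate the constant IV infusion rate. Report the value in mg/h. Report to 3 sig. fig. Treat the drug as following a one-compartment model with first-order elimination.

18.6 mg/h

At steady state, infusion rate R₀ = Css × CL = 13.6 × 1.370 = 18.63 mg/h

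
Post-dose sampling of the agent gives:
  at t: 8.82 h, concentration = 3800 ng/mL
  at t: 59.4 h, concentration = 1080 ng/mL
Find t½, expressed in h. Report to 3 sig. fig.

k = ln(C₁/C₂) / (t₂ − t₁) = ln(3800/1080) / (59.4 − 8.82)
  = 1.258 / 50.58 = 0.02487 h⁻¹
t½ = ln2 / k = 0.693147 / 0.02487 = 27.87 h

27.9 h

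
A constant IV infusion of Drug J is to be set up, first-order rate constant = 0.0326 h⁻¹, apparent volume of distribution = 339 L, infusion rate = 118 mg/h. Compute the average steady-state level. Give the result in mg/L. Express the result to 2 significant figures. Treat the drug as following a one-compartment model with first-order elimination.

CL = k × Vd = 0.03260 × 339 = 11.05 L/h
At steady state Css = R₀ / CL = 118 / 11.05 = 10.68 mg/L

11 mg/L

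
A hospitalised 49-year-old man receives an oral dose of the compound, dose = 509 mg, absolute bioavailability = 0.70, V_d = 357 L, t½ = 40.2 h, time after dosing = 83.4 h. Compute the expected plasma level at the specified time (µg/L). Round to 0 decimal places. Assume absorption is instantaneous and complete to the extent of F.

Amount reaching circulation = F × Dose = 0.70 × 509.0 = 356.3 mg
C₀ = F·Dose / Vd = 356.3 / 357 = 0.9980 mg/L
k = ln2 / t½ = 0.693147 / 40.2 = 0.01724 h⁻¹
C = C₀ · e^(−k·t) = 0.9980 × e^(−0.01724 × 83.4)
  = 0.9980 × 0.2374 = 0.2369 mg/L
Convert: 0.2369 mg/L × 1000 = 236.9 µg/L

237 µg/L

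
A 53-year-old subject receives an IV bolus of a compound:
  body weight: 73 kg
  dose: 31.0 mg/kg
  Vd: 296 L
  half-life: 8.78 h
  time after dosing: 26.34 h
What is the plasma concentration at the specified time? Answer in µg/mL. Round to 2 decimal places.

Total dose = 31.0 × 73 = 2263 mg
C₀ = Dose / Vd = 2263 / 296 = 7.645 mg/L
k = ln2 / t½ = 0.693147 / 8.78 = 0.07895 h⁻¹
t / t½ = 26.34 / 8.78 = 3 half-lives
C = C₀ × (1/2)^3 = 7.645 × 0.1250 = 0.9556 mg/L
(0.9556 mg/L = 0.9556 µg/mL)

0.96 µg/mL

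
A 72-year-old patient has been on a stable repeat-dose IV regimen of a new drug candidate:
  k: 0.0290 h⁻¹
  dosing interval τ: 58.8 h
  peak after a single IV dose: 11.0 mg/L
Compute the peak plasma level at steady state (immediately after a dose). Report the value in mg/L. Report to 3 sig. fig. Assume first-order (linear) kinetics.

13.4 mg/L

e^(−kτ) = e^(−0.02900 × 58.8) = 0.1817
Accumulation ratio R = 1 / (1 − e^(−kτ)) = 1 / (1 − 0.1817) = 1.222
Steady-state peak = C₀ × R = 11.0 × 1.222 = 13.44 mg/L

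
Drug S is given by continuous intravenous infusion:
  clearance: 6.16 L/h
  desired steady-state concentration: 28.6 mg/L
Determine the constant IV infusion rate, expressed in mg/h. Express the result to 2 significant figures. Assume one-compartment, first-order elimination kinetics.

At steady state, infusion rate R₀ = Css × CL = 28.6 × 6.160 = 176.2 mg/h

180 mg/h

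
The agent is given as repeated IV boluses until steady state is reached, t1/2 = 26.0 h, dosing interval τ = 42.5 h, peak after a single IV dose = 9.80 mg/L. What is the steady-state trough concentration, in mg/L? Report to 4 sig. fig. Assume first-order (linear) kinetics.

k = ln2 / t½ = 0.693147 / 26.0 = 0.02666 h⁻¹
e^(−kτ) = e^(−0.02666 × 42.5) = 0.3220
Accumulation ratio R = 1 / (1 − e^(−kτ)) = 1 / (1 − 0.3220) = 1.475
Steady-state trough = C₀ × R × e^(−kτ) = 9.80 × 1.475 × 0.3220 = 4.655 mg/L

4.655 mg/L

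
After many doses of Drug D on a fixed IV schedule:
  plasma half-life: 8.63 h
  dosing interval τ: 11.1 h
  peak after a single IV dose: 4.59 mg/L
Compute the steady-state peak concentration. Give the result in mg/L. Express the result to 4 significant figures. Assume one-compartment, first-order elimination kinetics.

k = ln2 / t½ = 0.693147 / 8.63 = 0.08032 h⁻¹
e^(−kτ) = e^(−0.08032 × 11.1) = 0.4100
Accumulation ratio R = 1 / (1 − e^(−kτ)) = 1 / (1 − 0.4100) = 1.695
Steady-state peak = C₀ × R = 4.59 × 1.695 = 7.780 mg/L

7.780 mg/L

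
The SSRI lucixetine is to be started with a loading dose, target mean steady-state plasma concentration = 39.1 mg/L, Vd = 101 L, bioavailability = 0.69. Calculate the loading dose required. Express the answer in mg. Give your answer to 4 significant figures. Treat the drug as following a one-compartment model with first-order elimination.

LD = Css × Vd / F = 39.1 × 101 / 0.69 = 5723 mg

5723 mg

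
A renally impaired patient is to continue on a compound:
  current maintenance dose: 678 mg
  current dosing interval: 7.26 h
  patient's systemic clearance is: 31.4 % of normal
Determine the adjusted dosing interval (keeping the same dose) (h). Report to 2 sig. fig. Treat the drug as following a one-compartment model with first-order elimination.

23 h

To keep the same average steady-state level, dosing rate must scale with clearance.
CL ratio = 31.4 / 100 = 0.3140
New interval (same dose) = 7.26 / 0.3140 = 23.12 h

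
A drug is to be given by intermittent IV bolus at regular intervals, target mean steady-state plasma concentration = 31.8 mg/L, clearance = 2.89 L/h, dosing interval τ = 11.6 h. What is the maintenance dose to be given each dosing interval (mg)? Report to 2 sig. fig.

At steady state, Dose/τ = Css × CL.
Dose = Css × CL × τ = 31.8 × 2.890 × 11.6 = 1066 mg

1100 mg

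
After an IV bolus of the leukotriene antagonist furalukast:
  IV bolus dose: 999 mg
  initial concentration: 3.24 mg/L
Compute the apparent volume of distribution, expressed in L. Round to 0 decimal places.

308 L

Vd = Dose / C₀ = 999.0 / 3.24 = 308.3 L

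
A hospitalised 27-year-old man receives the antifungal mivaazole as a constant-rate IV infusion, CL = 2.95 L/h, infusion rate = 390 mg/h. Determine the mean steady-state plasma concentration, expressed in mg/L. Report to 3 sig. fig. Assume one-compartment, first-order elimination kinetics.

At steady state Css = R₀ / CL = 390 / 2.950 = 132.2 mg/L

132 mg/L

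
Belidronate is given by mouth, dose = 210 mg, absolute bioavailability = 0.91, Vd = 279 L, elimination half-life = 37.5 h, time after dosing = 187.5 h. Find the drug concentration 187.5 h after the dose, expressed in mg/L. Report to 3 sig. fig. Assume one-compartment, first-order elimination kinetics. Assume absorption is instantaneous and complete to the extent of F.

0.0214 mg/L

Amount reaching circulation = F × Dose = 0.91 × 210.0 = 191.1 mg
C₀ = F·Dose / Vd = 191.1 / 279 = 0.6849 mg/L
k = ln2 / t½ = 0.693147 / 37.5 = 0.01848 h⁻¹
t / t½ = 187.5 / 37.5 = 5 half-lives
C = C₀ × (1/2)^5 = 0.6849 × 0.03125 = 0.02140 mg/L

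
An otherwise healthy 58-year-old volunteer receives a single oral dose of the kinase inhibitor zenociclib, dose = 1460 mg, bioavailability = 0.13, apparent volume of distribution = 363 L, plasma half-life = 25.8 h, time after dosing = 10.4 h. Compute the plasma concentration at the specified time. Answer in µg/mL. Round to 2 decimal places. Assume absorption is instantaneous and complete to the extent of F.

0.40 µg/mL

Amount reaching circulation = F × Dose = 0.13 × 1460 = 189.8 mg
C₀ = F·Dose / Vd = 189.8 / 363 = 0.5229 mg/L
k = ln2 / t½ = 0.693147 / 25.8 = 0.02687 h⁻¹
C = C₀ · e^(−k·t) = 0.5229 × e^(−0.02687 × 10.4)
  = 0.5229 × 0.7562 = 0.3954 mg/L
(0.3954 mg/L = 0.3954 µg/mL)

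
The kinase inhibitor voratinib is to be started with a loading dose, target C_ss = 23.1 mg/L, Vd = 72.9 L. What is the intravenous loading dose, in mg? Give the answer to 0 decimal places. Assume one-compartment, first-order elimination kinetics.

1684 mg

LD = Css × Vd = 23.1 × 72.9 = 1684 mg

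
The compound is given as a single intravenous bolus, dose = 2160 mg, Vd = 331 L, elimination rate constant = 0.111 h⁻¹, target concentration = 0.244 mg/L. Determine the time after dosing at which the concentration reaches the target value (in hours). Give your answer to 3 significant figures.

C₀ = Dose / Vd = 2160 / 331 = 6.526 mg/L
t = ln(C₀ / C) / k = ln(6.526 / 0.244) / 0.1110
  = ln(26.75) / 0.1110 = 3.287 / 0.1110 = 29.61 h

29.6 h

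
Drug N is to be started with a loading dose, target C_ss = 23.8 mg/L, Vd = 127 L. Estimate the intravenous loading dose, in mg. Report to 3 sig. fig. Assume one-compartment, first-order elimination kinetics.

LD = Css × Vd = 23.8 × 127 = 3023 mg

3020 mg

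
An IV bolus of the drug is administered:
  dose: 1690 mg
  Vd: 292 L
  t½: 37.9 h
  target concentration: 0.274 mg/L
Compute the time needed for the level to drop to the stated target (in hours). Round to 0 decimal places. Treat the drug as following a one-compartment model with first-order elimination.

C₀ = Dose / Vd = 1690 / 292 = 5.788 mg/L
k = ln2 / t½ = 0.693147 / 37.9 = 0.01829 h⁻¹
t = ln(C₀ / C) / k = ln(5.788 / 0.274) / 0.01829
  = ln(21.12) / 0.01829 = 3.050 / 0.01829 = 166.8 h

167 h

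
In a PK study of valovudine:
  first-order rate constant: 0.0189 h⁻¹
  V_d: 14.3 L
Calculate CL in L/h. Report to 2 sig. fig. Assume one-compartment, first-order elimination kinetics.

0.27 L/h

CL = k × Vd = 0.0189 × 14.3 = 0.2703 L/h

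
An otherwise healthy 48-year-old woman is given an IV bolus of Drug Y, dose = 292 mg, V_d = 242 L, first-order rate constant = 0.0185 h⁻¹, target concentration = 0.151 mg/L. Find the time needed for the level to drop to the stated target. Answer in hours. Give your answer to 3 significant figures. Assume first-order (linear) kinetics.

C₀ = Dose / Vd = 292.0 / 242 = 1.207 mg/L
t = ln(C₀ / C) / k = ln(1.207 / 0.151) / 0.01850
  = ln(7.993) / 0.01850 = 2.079 / 0.01850 = 112.4 h

112 h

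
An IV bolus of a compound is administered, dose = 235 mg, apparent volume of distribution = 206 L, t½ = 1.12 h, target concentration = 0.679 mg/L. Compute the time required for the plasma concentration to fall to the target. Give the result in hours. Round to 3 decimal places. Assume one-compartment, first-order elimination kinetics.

C₀ = Dose / Vd = 235.0 / 206 = 1.141 mg/L
k = ln2 / t½ = 0.693147 / 1.12 = 0.6189 h⁻¹
t = ln(C₀ / C) / k = ln(1.141 / 0.679) / 0.6189
  = ln(1.680) / 0.6189 = 0.5188 / 0.6189 = 0.8383 h

0.838 h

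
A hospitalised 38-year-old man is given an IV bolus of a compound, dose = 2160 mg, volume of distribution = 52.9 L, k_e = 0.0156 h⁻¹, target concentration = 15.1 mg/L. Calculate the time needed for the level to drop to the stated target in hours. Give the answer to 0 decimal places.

64 h

C₀ = Dose / Vd = 2160 / 52.9 = 40.83 mg/L
t = ln(C₀ / C) / k = ln(40.83 / 15.1) / 0.01560
  = ln(2.704) / 0.01560 = 0.9947 / 0.01560 = 63.76 h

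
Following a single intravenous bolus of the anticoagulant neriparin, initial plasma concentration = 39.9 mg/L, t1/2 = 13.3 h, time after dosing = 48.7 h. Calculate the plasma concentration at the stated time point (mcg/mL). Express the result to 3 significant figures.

3.15 mcg/mL

k = ln2 / t½ = 0.693147 / 13.3 = 0.05212 h⁻¹
C = C₀ · e^(−k·t) = 39.90 × e^(−0.05212 × 48.7)
  = 39.90 × 0.07901 = 3.152 mg/L
(3.152 mg/L = 3.152 mcg/mL)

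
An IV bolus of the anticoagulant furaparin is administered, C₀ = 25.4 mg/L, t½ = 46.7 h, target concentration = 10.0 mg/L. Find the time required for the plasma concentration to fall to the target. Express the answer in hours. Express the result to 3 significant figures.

62.8 h

k = ln2 / t½ = 0.693147 / 46.7 = 0.01484 h⁻¹
t = ln(C₀ / C) / k = ln(25.40 / 10.0) / 0.01484
  = ln(2.540) / 0.01484 = 0.9322 / 0.01484 = 62.82 h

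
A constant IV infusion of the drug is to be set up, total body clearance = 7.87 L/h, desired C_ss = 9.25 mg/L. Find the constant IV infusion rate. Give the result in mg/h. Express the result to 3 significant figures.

At steady state, infusion rate R₀ = Css × CL = 9.25 × 7.870 = 72.80 mg/h

72.8 mg/h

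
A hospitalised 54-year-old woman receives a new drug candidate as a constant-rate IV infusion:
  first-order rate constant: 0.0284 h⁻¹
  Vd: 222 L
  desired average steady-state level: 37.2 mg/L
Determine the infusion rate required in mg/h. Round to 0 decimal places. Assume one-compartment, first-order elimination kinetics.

CL = k × Vd = 0.02840 × 222 = 6.305 L/h
At steady state, infusion rate R₀ = Css × CL = 37.2 × 6.305 = 234.5 mg/h

235 mg/h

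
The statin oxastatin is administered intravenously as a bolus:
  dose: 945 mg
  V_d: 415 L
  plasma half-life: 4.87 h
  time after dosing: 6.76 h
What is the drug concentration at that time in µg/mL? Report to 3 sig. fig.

0.870 µg/mL

C₀ = Dose / Vd = 945.0 / 415 = 2.277 mg/L
k = ln2 / t½ = 0.693147 / 4.87 = 0.1423 h⁻¹
C = C₀ · e^(−k·t) = 2.277 × e^(−0.1423 × 6.76)
  = 2.277 × 0.3821 = 0.8700 mg/L
(0.8700 mg/L = 0.8700 µg/mL)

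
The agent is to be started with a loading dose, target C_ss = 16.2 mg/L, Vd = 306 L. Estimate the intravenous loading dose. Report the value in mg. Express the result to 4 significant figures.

LD = Css × Vd = 16.2 × 306 = 4957 mg

4957 mg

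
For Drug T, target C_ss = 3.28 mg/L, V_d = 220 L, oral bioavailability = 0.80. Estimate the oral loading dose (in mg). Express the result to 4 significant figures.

902.0 mg

LD = Css × Vd / F = 3.28 × 220 / 0.80 = 902.0 mg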